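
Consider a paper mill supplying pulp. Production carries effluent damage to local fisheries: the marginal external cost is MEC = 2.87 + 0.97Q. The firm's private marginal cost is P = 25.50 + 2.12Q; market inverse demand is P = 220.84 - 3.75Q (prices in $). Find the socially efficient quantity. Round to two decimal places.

Q* = 28.14

Social marginal cost = private MC + MEC = 28.37 + 3.09Q.
Set SMC = demand: 28.37 + 3.09Q = 220.84 - 3.75Q → Q* = 28.1389.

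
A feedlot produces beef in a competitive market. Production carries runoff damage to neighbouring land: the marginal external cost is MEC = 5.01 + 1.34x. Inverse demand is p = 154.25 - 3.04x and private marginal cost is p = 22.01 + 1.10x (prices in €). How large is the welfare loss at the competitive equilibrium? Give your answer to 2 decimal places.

DWL = €208.58

Market equilibrium (private): 22.01 + 1.10x = 154.25 - 3.04x → x_m = 31.9420.
Social marginal cost = private MC + MEC = 27.02 + 2.44x.
Set SMC = demand: 27.02 + 2.44x = 154.25 - 3.04x → x* = 23.2172.
Height of the DWL triangle at x_m is SMC(x_m) − demand(x_m) = MEC(x_m) = 47.8123.
DWL = ½ × 8.7248 × 47.8123 = 208.5764.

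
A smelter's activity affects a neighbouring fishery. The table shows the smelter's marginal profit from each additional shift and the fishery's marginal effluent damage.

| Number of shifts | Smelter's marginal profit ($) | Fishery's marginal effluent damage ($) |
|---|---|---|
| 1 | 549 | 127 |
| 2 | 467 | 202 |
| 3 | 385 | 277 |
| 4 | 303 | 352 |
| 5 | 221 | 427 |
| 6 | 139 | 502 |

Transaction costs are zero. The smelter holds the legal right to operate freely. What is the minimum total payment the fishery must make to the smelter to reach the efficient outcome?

$663

Left alone the smelter would choose level 6 (marginal profit stays positive).
Efficient level: k* = 3 (marginal profit ≥ marginal effluent damage through 3).
The fishery must at least cover the smelter's forgone profit from cutting 6→3: 303 + 221 + 139 = 663.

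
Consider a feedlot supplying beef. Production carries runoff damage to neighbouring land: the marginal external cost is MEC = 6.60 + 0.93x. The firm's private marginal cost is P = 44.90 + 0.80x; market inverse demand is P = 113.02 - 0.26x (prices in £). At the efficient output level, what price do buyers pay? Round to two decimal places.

P = £104.98

Social marginal cost = private MC + MEC = 51.50 + 1.73x.
Set SMC = demand: 51.50 + 1.73x = 113.02 - 0.26x → x* = 30.9146.
Consumer price on the demand curve at x*: 113.02 − 0.26×30.9146 = 104.9822.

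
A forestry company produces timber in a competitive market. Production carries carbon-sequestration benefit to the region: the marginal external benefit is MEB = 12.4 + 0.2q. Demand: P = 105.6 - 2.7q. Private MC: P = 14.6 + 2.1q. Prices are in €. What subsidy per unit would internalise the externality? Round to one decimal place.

subsidy = €16.9 per unit

Social marginal cost = private MC − MEB = 2.2 + 1.9q.
Set SMC = demand: 2.2 + 1.9q = 105.6 - 2.7q → q* = 22.4783.
The Pigouvian subsidy equals MEB at q*: 12.4 + 0.2×22.4783 = 16.8957.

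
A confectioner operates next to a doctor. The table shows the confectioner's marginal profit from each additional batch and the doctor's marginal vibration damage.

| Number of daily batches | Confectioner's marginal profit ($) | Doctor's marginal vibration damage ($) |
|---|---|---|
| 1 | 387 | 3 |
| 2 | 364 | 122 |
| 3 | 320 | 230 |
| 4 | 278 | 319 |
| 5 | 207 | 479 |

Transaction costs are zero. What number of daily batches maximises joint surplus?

3

Bargaining reaches the level where marginal profit last exceeds marginal vibration damage.
That holds through level 3 (320 ≥ 230) but not at 4 (278 < 319).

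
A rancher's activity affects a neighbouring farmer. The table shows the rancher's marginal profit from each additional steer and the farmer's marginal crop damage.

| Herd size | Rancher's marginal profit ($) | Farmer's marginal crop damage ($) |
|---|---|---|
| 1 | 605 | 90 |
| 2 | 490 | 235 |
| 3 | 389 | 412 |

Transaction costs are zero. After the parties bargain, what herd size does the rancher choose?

Bargaining reaches the level where marginal profit last exceeds marginal crop damage.
That holds through level 2 (490 ≥ 235) but not at 3 (389 < 412).

2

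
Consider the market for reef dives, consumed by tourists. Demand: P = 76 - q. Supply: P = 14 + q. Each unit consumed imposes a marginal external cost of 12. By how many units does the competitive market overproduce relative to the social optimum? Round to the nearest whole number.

6 units

Market equilibrium (private): 14 + q = 76 - q → q_m = 31.0000.
Social marginal benefit = demand − MEC = 64 - q.
Set SMB = MC: 64 - q = 14 + q → q* = 25.0000.
Gap = |31.0000 − 25.0000| = 6.0000.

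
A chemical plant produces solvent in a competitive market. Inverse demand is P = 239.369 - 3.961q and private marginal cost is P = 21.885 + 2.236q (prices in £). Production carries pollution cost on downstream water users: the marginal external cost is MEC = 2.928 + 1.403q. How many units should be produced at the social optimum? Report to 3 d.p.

q* = 28.231

Social marginal cost = private MC + MEC = 24.813 + 3.639q.
Set SMC = demand: 24.813 + 3.639q = 239.369 - 3.961q → q* = 28.2311.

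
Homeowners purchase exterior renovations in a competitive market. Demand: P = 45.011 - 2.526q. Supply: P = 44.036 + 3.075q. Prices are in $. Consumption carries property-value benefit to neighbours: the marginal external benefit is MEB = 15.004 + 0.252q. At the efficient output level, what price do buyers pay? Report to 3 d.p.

Social marginal benefit = demand + MEB = 60.015 - 2.274q.
Set SMB = MC: 60.015 - 2.274q = 44.036 + 3.075q → q* = 2.9873.
Consumer price on the demand curve at q*: 45.011 − 2.526×2.9873 = 37.4651.

P = $37.465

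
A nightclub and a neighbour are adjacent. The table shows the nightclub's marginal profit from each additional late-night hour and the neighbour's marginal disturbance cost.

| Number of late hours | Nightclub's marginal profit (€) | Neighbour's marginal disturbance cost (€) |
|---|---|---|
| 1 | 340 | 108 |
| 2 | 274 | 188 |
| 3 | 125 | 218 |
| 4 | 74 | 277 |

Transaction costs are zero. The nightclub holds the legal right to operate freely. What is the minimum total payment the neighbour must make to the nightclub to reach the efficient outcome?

€199

Left alone the nightclub would choose level 4 (marginal profit stays positive).
Efficient level: k* = 2 (marginal profit ≥ marginal disturbance cost through 2).
The neighbour must at least cover the nightclub's forgone profit from cutting 4→2: 125 + 74 = 199.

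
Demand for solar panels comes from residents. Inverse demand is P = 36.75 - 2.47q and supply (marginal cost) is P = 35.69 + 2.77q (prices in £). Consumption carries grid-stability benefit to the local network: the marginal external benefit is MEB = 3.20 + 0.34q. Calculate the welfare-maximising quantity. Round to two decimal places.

Social marginal benefit = demand + MEB = 39.95 - 2.13q.
Set SMB = MC: 39.95 - 2.13q = 35.69 + 2.77q → q* = 0.8694.

q* = 0.87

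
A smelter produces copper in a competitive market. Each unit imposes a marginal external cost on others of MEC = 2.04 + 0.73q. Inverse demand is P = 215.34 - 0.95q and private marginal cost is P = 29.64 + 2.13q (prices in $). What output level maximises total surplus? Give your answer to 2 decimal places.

Social marginal cost = private MC + MEC = 31.68 + 2.86q.
Set SMC = demand: 31.68 + 2.86q = 215.34 - 0.95q → q* = 48.2047.

q* = 48.20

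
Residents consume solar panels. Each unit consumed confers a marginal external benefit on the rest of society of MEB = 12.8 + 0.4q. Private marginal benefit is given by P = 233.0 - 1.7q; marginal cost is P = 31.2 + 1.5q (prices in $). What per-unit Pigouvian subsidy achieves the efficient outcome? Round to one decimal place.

Social marginal benefit = demand + MEB = 245.8 - 1.3q.
Set SMB = MC: 245.8 - 1.3q = 31.2 + 1.5q → q* = 76.6429.
The Pigouvian subsidy equals MEB at q*: 12.8 + 0.4×76.6429 = 43.4572.

subsidy = $43.5 per unit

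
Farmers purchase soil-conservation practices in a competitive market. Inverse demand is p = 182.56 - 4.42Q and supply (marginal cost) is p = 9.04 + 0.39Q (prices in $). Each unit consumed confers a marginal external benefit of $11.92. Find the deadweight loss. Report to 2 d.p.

DWL = $14.77

Market equilibrium (private): 9.04 + 0.39Q = 182.56 - 4.42Q → Q_m = 36.0748.
Social marginal benefit = demand + MEB = 194.48 - 4.42Q.
Set SMB = MC: 194.48 - 4.42Q = 9.04 + 0.39Q → Q* = 38.5530.
The loss is the area between SMB and MC from Q* to Q_m; with linear curves that's a triangle of height MEB(Q_m).
DWL = ½ × 2.4782 × 11.9200 = 14.7701.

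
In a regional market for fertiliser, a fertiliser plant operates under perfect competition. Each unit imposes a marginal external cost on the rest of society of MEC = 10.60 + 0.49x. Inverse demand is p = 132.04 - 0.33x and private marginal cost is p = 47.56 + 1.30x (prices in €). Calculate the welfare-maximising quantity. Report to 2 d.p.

Social marginal cost = private MC + MEC = 58.16 + 1.79x.
Set SMC = demand: 58.16 + 1.79x = 132.04 - 0.33x → x* = 34.8491.

x* = 34.85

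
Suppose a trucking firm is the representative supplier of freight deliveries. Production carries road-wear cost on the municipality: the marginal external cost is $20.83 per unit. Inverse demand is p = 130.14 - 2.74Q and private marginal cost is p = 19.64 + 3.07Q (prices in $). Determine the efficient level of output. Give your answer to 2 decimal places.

Q* = 15.43

Social marginal cost = private MC + MEC = 40.47 + 3.07Q.
Set SMC = demand: 40.47 + 3.07Q = 130.14 - 2.74Q → Q* = 15.4337.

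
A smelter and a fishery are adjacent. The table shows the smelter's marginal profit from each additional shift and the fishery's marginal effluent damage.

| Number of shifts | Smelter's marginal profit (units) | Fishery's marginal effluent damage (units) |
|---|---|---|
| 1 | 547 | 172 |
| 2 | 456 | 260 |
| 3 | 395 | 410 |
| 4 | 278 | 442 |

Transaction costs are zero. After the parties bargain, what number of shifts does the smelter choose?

Bargaining reaches the level where marginal profit last exceeds marginal effluent damage.
That holds through level 2 (456 ≥ 260) but not at 3 (395 < 410).

2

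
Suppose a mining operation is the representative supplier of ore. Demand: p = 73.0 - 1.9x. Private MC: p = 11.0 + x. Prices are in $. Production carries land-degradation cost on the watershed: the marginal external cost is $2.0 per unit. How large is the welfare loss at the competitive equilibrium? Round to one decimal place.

Market equilibrium (private): 11.0 + x = 73.0 - 1.9x → x_m = 21.3793.
Social marginal cost = private MC + MEC = 13.0 + x.
Set SMC = demand: 13.0 + x = 73.0 - 1.9x → x* = 20.6897.
The welfare-loss triangle has base |x_m − x*| and height MEC(x_m) (the vertical gap between SMC and demand is zero at x* and MEC at x_m).
DWL = ½ × 0.6896 × 2.0000 = 0.6896.

DWL = $0.7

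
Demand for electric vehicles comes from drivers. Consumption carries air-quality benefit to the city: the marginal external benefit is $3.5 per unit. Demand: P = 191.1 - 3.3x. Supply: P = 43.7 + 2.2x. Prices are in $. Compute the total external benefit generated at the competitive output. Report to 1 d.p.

Market equilibrium (private): 43.7 + 2.2x = 191.1 - 3.3x → x_m = 26.8000.
Total external benefit = MEB × x_m = 3.5 × 26.8000 = 93.8000.

$93.8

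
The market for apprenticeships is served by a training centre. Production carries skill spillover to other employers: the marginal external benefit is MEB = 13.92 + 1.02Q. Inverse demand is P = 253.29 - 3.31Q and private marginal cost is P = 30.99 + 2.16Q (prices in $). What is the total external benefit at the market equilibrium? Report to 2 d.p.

$1408.02

Market equilibrium (private): 30.99 + 2.16Q = 253.29 - 3.31Q → Q_m = 40.6399.
Total external benefit = ∫₀^{Q_m} (13.92 + 1.02Q) dQ = 13.92×40.6399 + ½×1.02×40.6399² = 1408.0242.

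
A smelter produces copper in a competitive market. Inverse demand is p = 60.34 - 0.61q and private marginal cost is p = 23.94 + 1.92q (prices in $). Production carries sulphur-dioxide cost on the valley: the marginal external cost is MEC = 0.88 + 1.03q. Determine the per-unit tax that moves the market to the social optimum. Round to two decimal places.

tax = $11.16 per unit

Social marginal cost = private MC + MEC = 24.82 + 2.95q.
Set SMC = demand: 24.82 + 2.95q = 60.34 - 0.61q → q* = 9.9775.
The Pigouvian tax equals MEC at q*: 0.88 + 1.03×9.9775 = 11.1568.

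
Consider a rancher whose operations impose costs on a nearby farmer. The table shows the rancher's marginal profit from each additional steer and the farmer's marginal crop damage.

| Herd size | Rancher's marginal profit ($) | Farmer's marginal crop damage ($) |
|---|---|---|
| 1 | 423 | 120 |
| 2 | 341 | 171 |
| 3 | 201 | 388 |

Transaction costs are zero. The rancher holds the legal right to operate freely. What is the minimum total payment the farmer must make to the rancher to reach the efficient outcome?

$201

Left alone the rancher would choose level 3 (marginal profit stays positive).
Efficient level: k* = 2 (marginal profit ≥ marginal crop damage through 2).
The farmer must at least cover the rancher's forgone profit from cutting 3→2: 201 = 201.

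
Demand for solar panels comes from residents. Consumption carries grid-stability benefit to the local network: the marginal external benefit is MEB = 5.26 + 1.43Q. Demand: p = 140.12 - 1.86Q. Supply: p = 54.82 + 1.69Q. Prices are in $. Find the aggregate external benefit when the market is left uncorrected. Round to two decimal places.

$539.20

Market equilibrium (private): 54.82 + 1.69Q = 140.12 - 1.86Q → Q_m = 24.0282.
Total external benefit = ∫₀^{Q_m} (5.26 + 1.43Q) dQ = 5.26×24.0282 + ½×1.43×24.0282² = 539.1967.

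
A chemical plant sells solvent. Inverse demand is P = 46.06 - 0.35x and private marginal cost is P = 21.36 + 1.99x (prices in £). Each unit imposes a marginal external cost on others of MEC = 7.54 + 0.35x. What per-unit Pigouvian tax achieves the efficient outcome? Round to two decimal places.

tax = £9.77 per unit

Social marginal cost = private MC + MEC = 28.90 + 2.34x.
Set SMC = demand: 28.90 + 2.34x = 46.06 - 0.35x → x* = 6.3792.
The Pigouvian tax equals MEC at x*: 7.54 + 0.35×6.3792 = 9.7727.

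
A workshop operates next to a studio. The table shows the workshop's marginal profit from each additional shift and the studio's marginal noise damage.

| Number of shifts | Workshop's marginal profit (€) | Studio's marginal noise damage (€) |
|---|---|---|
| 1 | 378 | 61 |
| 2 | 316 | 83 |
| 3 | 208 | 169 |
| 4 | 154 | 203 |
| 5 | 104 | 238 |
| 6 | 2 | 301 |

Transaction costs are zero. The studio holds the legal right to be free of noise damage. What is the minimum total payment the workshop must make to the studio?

Efficient level: marginal profit ≥ marginal noise damage through level 3, so k* = 3.
With the studio holding the right, the workshop must at least compensate total damage at k*: 61 + 83 + 169 = 313.

€313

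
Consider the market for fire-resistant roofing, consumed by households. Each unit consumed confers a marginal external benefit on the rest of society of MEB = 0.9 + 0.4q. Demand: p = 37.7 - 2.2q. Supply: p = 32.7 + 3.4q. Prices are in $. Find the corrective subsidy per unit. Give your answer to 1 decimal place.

Social marginal benefit = demand + MEB = 38.6 - 1.8q.
Set SMB = MC: 38.6 - 1.8q = 32.7 + 3.4q → q* = 1.1346.
The Pigouvian subsidy equals MEB at q*: 0.9 + 0.4×1.1346 = 1.3538.

subsidy = $1.4 per unit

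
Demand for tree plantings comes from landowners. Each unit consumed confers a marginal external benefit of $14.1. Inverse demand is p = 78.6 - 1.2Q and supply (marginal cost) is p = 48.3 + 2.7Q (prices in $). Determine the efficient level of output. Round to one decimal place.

Social marginal benefit = demand + MEB = 92.7 - 1.2Q.
Set SMB = MC: 92.7 - 1.2Q = 48.3 + 2.7Q → Q* = 11.3846.

Q* = 11.4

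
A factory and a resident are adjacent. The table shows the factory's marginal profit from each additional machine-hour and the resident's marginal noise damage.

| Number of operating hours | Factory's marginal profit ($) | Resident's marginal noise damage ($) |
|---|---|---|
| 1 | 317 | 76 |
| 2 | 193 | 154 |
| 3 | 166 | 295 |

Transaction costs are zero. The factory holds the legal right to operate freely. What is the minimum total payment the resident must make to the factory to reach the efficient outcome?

Left alone the factory would choose level 3 (marginal profit stays positive).
Efficient level: k* = 2 (marginal profit ≥ marginal noise damage through 2).
The resident must at least cover the factory's forgone profit from cutting 3→2: 166 = 166.

$166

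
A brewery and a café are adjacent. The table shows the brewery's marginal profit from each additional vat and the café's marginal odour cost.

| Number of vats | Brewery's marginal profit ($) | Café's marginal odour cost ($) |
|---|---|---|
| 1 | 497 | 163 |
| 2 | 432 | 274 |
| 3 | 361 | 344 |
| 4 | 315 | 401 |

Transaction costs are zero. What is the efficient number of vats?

3

Bargaining reaches the level where marginal profit last exceeds marginal odour cost.
That holds through level 3 (361 ≥ 344) but not at 4 (315 < 401).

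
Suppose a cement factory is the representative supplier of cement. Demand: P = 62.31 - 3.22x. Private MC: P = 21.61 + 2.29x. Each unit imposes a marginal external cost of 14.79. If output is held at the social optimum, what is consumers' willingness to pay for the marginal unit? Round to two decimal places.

Social marginal cost = private MC + MEC = 36.40 + 2.29x.
Set SMC = demand: 36.40 + 2.29x = 62.31 - 3.22x → x* = 4.7024.
Consumer price on the demand curve at x*: 62.31 − 3.22×4.7024 = 47.1683.

P = 47.17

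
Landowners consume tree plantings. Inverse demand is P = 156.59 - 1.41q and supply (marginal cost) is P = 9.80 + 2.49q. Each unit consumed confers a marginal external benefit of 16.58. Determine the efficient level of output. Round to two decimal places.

Social marginal benefit = demand + MEB = 173.17 - 1.41q.
Set SMB = MC: 173.17 - 1.41q = 9.80 + 2.49q → q* = 41.8897.

q* = 41.89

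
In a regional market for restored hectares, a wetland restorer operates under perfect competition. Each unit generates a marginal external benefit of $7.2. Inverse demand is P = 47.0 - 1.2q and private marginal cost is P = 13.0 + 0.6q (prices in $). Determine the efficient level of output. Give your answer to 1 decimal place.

Social marginal cost = private MC − MEB = 5.8 + 0.6q.
Set SMC = demand: 5.8 + 0.6q = 47.0 - 1.2q → q* = 22.8889.

q* = 22.9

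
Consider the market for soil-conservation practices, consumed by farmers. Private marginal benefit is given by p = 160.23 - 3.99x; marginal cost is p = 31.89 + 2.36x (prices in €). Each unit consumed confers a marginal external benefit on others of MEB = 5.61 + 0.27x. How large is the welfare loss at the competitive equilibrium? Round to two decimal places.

Market equilibrium (private): 31.89 + 2.36x = 160.23 - 3.99x → x_m = 20.2110.
Social marginal benefit = demand + MEB = 165.84 - 3.72x.
Set SMB = MC: 165.84 - 3.72x = 31.89 + 2.36x → x* = 22.0313.
The welfare-loss triangle has base |x_m − x*| and height MEB(x_m) (the vertical gap between SMB and MC is zero at x* and MEB at x_m).
DWL = ½ × 1.8203 × 11.0670 = 10.0726.

DWL = €10.07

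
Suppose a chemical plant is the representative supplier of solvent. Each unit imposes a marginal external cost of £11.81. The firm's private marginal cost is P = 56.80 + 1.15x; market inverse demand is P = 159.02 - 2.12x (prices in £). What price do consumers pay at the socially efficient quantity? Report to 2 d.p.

P = £100.41

Social marginal cost = private MC + MEC = 68.61 + 1.15x.
Set SMC = demand: 68.61 + 1.15x = 159.02 - 2.12x → x* = 27.6483.
Consumer price on the demand curve at x*: 159.02 − 2.12×27.6483 = 100.4056.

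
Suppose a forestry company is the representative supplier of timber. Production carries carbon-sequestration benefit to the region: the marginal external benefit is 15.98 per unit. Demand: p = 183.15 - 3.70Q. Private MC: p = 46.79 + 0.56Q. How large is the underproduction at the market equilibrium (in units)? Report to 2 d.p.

Market equilibrium (private): 46.79 + 0.56Q = 183.15 - 3.70Q → Q_m = 32.0094.
Social marginal cost = private MC − MEB = 30.81 + 0.56Q.
Set SMC = demand: 30.81 + 0.56Q = 183.15 - 3.70Q → Q* = 35.7606.
Gap = |32.0094 − 35.7606| = 3.7512.

3.75 units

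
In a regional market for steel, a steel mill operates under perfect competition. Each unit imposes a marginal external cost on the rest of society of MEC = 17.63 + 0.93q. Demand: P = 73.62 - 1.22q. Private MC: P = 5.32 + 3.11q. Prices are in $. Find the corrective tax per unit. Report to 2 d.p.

tax = $26.59 per unit

Social marginal cost = private MC + MEC = 22.95 + 4.04q.
Set SMC = demand: 22.95 + 4.04q = 73.62 - 1.22q → q* = 9.6331.
The Pigouvian tax equals MEC at q*: 17.63 + 0.93×9.6331 = 26.5888.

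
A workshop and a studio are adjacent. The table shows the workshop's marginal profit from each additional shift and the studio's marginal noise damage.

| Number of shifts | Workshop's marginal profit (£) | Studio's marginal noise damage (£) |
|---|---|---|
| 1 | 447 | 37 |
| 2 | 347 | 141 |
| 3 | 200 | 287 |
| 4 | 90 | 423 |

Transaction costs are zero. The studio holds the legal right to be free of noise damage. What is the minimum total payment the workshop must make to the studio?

Efficient level: marginal profit ≥ marginal noise damage through level 2, so k* = 2.
With the studio holding the right, the workshop must at least compensate total damage at k*: 37 + 141 = 178.

£178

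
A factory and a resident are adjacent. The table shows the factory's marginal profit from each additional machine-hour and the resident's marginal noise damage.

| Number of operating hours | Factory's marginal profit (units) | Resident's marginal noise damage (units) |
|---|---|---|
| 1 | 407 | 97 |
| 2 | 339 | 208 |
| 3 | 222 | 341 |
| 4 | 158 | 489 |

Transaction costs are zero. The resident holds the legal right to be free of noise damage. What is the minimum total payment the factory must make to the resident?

Efficient level: marginal profit ≥ marginal noise damage through level 2, so k* = 2.
With the resident holding the right, the factory must at least compensate total damage at k*: 97 + 208 = 305.

305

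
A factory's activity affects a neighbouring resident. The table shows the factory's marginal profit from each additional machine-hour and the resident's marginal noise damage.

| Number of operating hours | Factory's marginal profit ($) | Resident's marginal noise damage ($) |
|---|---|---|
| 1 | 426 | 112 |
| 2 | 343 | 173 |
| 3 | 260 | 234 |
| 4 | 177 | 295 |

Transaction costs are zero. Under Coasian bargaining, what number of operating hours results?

Bargaining reaches the level where marginal profit last exceeds marginal noise damage.
That holds through level 3 (260 ≥ 234) but not at 4 (177 < 295).

3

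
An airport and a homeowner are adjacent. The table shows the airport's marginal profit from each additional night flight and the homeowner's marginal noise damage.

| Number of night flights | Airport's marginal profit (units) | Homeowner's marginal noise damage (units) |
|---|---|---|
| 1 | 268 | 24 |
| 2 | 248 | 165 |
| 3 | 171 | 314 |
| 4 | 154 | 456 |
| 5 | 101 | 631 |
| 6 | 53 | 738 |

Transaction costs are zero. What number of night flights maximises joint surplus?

Bargaining reaches the level where marginal profit last exceeds marginal noise damage.
That holds through level 2 (248 ≥ 165) but not at 3 (171 < 314).

2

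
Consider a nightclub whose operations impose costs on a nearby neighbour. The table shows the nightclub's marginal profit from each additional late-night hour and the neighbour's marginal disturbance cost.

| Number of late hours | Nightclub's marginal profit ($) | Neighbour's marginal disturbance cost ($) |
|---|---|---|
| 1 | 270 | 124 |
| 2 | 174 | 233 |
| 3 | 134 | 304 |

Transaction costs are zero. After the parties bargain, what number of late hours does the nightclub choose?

1

Bargaining reaches the level where marginal profit last exceeds marginal disturbance cost.
That holds through level 1 (270 ≥ 124) but not at 2 (174 < 233).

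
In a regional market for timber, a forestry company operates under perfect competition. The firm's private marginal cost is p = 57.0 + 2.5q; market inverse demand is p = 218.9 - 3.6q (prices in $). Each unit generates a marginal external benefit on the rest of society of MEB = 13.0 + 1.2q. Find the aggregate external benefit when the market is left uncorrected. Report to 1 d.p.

Market equilibrium (private): 57.0 + 2.5q = 218.9 - 3.6q → q_m = 26.5410.
Total external benefit = ∫₀^{q_m} (13.0 + 1.2q) dq = 13.0×26.5410 + ½×1.2×26.5410² = 767.6878.

$767.7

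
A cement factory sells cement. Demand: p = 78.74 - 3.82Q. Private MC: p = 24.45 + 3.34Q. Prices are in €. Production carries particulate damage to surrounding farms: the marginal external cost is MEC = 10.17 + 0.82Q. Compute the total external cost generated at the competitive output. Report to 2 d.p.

€100.69

Market equilibrium (private): 24.45 + 3.34Q = 78.74 - 3.82Q → Q_m = 7.5824.
Total external cost = ∫₀^{Q_m} (10.17 + 0.82Q) dQ = 10.17×7.5824 + ½×0.82×7.5824² = 100.6851.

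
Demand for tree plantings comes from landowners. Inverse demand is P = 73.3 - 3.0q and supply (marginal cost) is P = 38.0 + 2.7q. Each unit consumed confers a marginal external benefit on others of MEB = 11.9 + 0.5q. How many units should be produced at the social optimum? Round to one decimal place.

q* = 9.1

Social marginal benefit = demand + MEB = 85.2 - 2.5q.
Set SMB = MC: 85.2 - 2.5q = 38.0 + 2.7q → q* = 9.0769.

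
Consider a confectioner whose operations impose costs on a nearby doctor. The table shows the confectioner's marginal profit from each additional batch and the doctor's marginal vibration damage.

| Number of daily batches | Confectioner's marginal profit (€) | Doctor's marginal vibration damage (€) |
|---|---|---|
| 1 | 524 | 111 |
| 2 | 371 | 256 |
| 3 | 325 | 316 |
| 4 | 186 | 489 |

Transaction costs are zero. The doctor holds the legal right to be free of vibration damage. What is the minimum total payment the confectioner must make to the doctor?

€683

Efficient level: marginal profit ≥ marginal vibration damage through level 3, so k* = 3.
With the doctor holding the right, the confectioner must at least compensate total damage at k*: 111 + 256 + 316 = 683.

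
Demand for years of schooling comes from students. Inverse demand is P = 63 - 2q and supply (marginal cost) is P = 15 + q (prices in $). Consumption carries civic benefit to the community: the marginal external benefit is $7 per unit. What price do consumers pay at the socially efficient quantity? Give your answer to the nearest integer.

Social marginal benefit = demand + MEB = 70 - 2q.
Set SMB = MC: 70 - 2q = 15 + q → q* = 18.3333.
Consumer price on the demand curve at q*: 63 − 2×18.3333 = 26.3334.

P = $26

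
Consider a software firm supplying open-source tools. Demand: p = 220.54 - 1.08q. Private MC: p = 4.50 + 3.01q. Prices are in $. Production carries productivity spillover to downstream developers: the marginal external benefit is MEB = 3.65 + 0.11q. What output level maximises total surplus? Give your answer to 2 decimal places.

Social marginal cost = private MC − MEB = 0.85 + 2.90q.
Set SMC = demand: 0.85 + 2.90q = 220.54 - 1.08q → q* = 55.1985.

q* = 55.20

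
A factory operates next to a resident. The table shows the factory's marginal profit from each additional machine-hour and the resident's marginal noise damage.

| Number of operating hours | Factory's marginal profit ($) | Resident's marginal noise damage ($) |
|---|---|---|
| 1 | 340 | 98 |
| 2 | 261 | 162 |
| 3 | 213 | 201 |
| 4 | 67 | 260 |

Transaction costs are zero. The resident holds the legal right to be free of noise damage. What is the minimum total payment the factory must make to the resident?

Efficient level: marginal profit ≥ marginal noise damage through level 3, so k* = 3.
With the resident holding the right, the factory must at least compensate total damage at k*: 98 + 162 + 201 = 461.

$461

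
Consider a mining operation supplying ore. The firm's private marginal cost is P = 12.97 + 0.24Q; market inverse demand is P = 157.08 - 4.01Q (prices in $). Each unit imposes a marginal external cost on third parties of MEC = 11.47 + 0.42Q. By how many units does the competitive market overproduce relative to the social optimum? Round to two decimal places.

Market equilibrium (private): 12.97 + 0.24Q = 157.08 - 4.01Q → Q_m = 33.9082.
Social marginal cost = private MC + MEC = 24.44 + 0.66Q.
Set SMC = demand: 24.44 + 0.66Q = 157.08 - 4.01Q → Q* = 28.4026.
Gap = |33.9082 − 28.4026| = 5.5056.

5.51 units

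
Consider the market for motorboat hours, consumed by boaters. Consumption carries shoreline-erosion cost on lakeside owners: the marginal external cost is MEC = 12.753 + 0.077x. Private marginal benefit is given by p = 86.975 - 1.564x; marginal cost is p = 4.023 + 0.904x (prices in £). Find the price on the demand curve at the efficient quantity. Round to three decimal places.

Social marginal benefit = demand − MEC = 74.222 - 1.641x.
Set SMB = MC: 74.222 - 1.641x = 4.023 + 0.904x → x* = 27.5831.
Consumer price on the demand curve at x*: 86.975 − 1.564×27.5831 = 43.8350.

P = £43.835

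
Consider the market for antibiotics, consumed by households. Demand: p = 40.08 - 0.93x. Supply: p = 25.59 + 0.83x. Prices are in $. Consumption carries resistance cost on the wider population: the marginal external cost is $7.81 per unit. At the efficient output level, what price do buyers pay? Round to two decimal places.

Social marginal benefit = demand − MEC = 32.27 - 0.93x.
Set SMB = MC: 32.27 - 0.93x = 25.59 + 0.83x → x* = 3.7955.
Consumer price on the demand curve at x*: 40.08 − 0.93×3.7955 = 36.5502.

P = $36.55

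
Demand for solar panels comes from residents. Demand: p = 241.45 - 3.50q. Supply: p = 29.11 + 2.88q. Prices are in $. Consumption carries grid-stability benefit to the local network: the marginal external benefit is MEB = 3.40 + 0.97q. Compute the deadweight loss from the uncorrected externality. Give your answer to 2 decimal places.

DWL = $117.68

Market equilibrium (private): 29.11 + 2.88q = 241.45 - 3.50q → q_m = 33.2821.
Social marginal benefit = demand + MEB = 244.85 - 2.53q.
Set SMB = MC: 244.85 - 2.53q = 29.11 + 2.88q → q* = 39.8780.
The welfare-loss triangle has base |q_m − q*| and height MEB(q_m) (the vertical gap between SMB and MC is zero at q* and MEB at q_m).
DWL = ½ × 6.5959 × 35.6837 = 117.6831.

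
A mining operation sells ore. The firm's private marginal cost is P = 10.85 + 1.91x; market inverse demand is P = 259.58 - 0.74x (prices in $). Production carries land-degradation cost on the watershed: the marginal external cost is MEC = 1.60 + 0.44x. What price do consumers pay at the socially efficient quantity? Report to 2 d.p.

P = $200.40

Social marginal cost = private MC + MEC = 12.45 + 2.35x.
Set SMC = demand: 12.45 + 2.35x = 259.58 - 0.74x → x* = 79.9773.
Consumer price on the demand curve at x*: 259.58 − 0.74×79.9773 = 200.3968.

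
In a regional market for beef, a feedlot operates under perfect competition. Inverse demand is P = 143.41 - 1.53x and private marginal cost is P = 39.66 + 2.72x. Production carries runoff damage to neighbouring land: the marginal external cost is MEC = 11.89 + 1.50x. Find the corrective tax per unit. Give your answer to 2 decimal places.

Social marginal cost = private MC + MEC = 51.55 + 4.22x.
Set SMC = demand: 51.55 + 4.22x = 143.41 - 1.53x → x* = 15.9757.
The Pigouvian tax equals MEC at x*: 11.89 + 1.50×15.9757 = 35.8536.

tax = 35.85 per unit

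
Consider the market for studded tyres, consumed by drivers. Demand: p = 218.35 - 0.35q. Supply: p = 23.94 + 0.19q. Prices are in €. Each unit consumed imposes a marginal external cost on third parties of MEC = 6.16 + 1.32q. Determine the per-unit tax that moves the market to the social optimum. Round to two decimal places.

Social marginal benefit = demand − MEC = 212.19 - 1.67q.
Set SMB = MC: 212.19 - 1.67q = 23.94 + 0.19q → q* = 101.2097.
The Pigouvian tax equals MEC at q*: 6.16 + 1.32×101.2097 = 139.7568.

tax = €139.76 per unit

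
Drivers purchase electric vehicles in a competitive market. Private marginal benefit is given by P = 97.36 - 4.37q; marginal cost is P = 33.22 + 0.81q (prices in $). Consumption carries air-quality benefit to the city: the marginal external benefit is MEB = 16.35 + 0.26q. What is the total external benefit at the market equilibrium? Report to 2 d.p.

$222.38

Market equilibrium (private): 33.22 + 0.81q = 97.36 - 4.37q → q_m = 12.3822.
Total external benefit = ∫₀^{q_m} (16.35 + 0.26q) dq = 16.35×12.3822 + ½×0.26×12.3822² = 222.3804.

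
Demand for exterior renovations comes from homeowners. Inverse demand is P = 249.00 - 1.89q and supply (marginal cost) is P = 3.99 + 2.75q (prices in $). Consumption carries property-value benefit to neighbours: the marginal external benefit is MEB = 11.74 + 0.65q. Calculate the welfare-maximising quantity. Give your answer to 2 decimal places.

Social marginal benefit = demand + MEB = 260.74 - 1.24q.
Set SMB = MC: 260.74 - 1.24q = 3.99 + 2.75q → q* = 64.3484.

q* = 64.35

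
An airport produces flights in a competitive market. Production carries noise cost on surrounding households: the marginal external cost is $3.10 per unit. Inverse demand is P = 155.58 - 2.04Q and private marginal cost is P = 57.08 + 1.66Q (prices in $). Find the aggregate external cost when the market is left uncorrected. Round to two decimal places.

$82.53

Market equilibrium (private): 57.08 + 1.66Q = 155.58 - 2.04Q → Q_m = 26.6216.
Total external cost = MEC × Q_m = 3.10 × 26.6216 = 82.5270.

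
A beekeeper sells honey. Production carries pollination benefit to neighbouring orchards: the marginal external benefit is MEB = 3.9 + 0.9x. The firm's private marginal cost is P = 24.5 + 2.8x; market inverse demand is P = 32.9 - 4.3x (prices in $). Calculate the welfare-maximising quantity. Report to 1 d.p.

Social marginal cost = private MC − MEB = 20.6 + 1.9x.
Set SMC = demand: 20.6 + 1.9x = 32.9 - 4.3x → x* = 1.9839.

x* = 2.0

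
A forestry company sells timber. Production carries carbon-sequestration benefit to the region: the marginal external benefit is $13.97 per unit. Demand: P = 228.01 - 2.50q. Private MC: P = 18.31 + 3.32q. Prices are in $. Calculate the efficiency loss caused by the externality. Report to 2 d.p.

Market equilibrium (private): 18.31 + 3.32q = 228.01 - 2.50q → q_m = 36.0309.
Social marginal cost = private MC − MEB = 4.34 + 3.32q.
Set SMC = demand: 4.34 + 3.32q = 228.01 - 2.50q → q* = 38.4313.
Between q* and q_m the wedge demand − SMC runs linearly from 0 to MEB(q_m), so the loss is a triangle.
DWL = ½ × 2.4004 × 13.9700 = 16.7668.

DWL = $16.77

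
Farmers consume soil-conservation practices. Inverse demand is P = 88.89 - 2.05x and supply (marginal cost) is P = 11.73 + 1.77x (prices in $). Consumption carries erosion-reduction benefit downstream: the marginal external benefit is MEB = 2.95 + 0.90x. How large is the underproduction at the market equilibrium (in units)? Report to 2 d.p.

Market equilibrium (private): 11.73 + 1.77x = 88.89 - 2.05x → x_m = 20.1990.
Social marginal benefit = demand + MEB = 91.84 - 1.15x.
Set SMB = MC: 91.84 - 1.15x = 11.73 + 1.77x → x* = 27.4349.
Gap = |20.1990 − 27.4349| = 7.2359.

7.24 units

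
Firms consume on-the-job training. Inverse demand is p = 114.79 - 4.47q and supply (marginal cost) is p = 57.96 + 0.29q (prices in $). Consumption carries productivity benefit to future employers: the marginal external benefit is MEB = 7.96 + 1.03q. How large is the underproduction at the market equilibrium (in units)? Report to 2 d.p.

5.43 units

Market equilibrium (private): 57.96 + 0.29q = 114.79 - 4.47q → q_m = 11.9391.
Social marginal benefit = demand + MEB = 122.75 - 3.44q.
Set SMB = MC: 122.75 - 3.44q = 57.96 + 0.29q → q* = 17.3700.
Gap = |11.9391 − 17.3700| = 5.4309.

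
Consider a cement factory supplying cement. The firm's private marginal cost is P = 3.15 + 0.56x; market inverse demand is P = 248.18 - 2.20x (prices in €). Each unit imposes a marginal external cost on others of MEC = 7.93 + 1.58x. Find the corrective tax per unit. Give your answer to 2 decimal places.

Social marginal cost = private MC + MEC = 11.08 + 2.14x.
Set SMC = demand: 11.08 + 2.14x = 248.18 - 2.20x → x* = 54.6313.
The Pigouvian tax equals MEC at x*: 7.93 + 1.58×54.6313 = 94.2475.

tax = €94.25 per unit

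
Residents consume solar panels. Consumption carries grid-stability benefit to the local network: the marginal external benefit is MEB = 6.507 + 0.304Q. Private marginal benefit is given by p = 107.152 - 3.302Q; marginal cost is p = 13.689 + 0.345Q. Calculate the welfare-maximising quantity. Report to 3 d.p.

Social marginal benefit = demand + MEB = 113.659 - 2.998Q.
Set SMB = MC: 113.659 - 2.998Q = 13.689 + 0.345Q → Q* = 29.9043.

Q* = 29.904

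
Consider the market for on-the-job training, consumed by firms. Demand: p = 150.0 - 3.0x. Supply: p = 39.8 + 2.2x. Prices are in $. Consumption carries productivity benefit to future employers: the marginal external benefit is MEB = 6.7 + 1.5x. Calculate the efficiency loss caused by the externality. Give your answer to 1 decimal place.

Market equilibrium (private): 39.8 + 2.2x = 150.0 - 3.0x → x_m = 21.1923.
Social marginal benefit = demand + MEB = 156.7 - 1.5x.
Set SMB = MC: 156.7 - 1.5x = 39.8 + 2.2x → x* = 31.5946.
The loss is the area between SMB and MC from x* to x_m; with linear curves that's a triangle of height MEB(x_m).
DWL = ½ × 10.4023 × 38.4885 = 200.1845.

DWL = $200.2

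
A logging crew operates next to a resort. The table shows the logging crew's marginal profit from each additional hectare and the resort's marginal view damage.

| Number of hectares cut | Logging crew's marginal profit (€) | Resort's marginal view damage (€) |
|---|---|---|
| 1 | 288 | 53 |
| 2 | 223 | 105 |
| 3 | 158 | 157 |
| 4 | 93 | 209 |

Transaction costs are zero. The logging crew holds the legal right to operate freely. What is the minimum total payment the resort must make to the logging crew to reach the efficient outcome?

Left alone the logging crew would choose level 4 (marginal profit stays positive).
Efficient level: k* = 3 (marginal profit ≥ marginal view damage through 3).
The resort must at least cover the logging crew's forgone profit from cutting 4→3: 93 = 93.

€93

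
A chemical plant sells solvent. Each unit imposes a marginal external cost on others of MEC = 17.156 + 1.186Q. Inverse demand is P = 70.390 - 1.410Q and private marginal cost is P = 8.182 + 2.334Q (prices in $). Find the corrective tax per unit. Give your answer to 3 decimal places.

Social marginal cost = private MC + MEC = 25.338 + 3.520Q.
Set SMC = demand: 25.338 + 3.520Q = 70.390 - 1.410Q → Q* = 9.1383.
The Pigouvian tax equals MEC at Q*: 17.156 + 1.186×9.1383 = 27.9940.

tax = $27.994 per unit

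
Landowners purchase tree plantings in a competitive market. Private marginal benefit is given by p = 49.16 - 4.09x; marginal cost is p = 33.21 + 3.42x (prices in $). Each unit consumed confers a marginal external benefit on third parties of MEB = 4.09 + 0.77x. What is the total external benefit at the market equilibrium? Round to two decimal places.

Market equilibrium (private): 33.21 + 3.42x = 49.16 - 4.09x → x_m = 2.1238.
Total external benefit = ∫₀^{x_m} (4.09 + 0.77x) dx = 4.09×2.1238 + ½×0.77×2.1238² = 10.4229.

$10.42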